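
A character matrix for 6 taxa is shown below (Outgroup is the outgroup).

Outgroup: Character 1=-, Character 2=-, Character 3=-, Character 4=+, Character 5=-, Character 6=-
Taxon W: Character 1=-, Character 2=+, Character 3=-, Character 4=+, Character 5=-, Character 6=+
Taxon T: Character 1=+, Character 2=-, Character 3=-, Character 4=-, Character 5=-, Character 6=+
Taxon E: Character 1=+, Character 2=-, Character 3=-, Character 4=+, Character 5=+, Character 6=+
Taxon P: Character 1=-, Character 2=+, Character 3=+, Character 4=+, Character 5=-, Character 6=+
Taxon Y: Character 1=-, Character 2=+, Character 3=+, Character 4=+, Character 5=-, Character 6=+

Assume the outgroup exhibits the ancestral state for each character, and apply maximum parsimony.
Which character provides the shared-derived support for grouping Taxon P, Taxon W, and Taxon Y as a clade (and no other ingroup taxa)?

Character 2

Character polarity is set by the outgroup: the derived state is whichever differs from the outgroup's state, so for Character 4 the derived state is '-', and for the remaining characters it is '+'.
Only Taxon E and Taxon T show the derived state '+' for Character 1, supporting them as a clade.
Only Taxon P, Taxon W, and Taxon Y show the derived state '+' for Character 2, supporting them as a clade.
Character 3 (derived state '+') is shared by Taxon P and Taxon Y — a synapomorphy uniting that clade.
Character 4 (derived state '-') is unique to Taxon T (autapomorphy; uninformative for grouping).
Character 5: derived state '+' in Taxon E only — an autapomorphy, so it tells us nothing about relationships among taxa.
Character 6 (derived state '+') is shared by all ingroup taxa — unites the whole ingroup.
Most parsimonious ingroup topology: ((Taxon W,(Taxon P,Taxon Y)),(Taxon T,Taxon E)).
The clade {Taxon P, Taxon W, Taxon Y} is supported by Character 2: its derived state '+' occurs in exactly those taxa and in no other taxon (including the outgroup).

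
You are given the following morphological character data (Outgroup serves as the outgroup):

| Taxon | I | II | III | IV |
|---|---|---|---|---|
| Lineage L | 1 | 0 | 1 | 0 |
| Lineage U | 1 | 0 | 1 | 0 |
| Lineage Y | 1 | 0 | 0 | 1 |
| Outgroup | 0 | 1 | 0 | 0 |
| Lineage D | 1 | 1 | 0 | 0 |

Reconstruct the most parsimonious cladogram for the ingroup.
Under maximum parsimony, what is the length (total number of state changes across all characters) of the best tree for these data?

4

Character polarity is set by the outgroup: the derived state is whichever differs from the outgroup's state, so for II the derived state is '0', and for the remaining characters it is '1'.
All ingroup taxa share the derived state '1' for I; it defines the ingroup but does not resolve relationships within it.
II: derived state '0' in Lineage L, Lineage U, and Lineage Y only — synapomorphy for {Lineage L, Lineage U, Lineage Y}.
Only Lineage L and Lineage U show the derived state '1' for III, supporting them as a clade.
IV (derived state '1') is unique to Lineage Y (autapomorphy; uninformative for grouping).
Most parsimonious ingroup topology: (((Lineage U,Lineage L),Lineage Y),Lineage D).
Changes per character on this tree: I: 1; II: 1; III: 1; IV: 1.
Total = 4.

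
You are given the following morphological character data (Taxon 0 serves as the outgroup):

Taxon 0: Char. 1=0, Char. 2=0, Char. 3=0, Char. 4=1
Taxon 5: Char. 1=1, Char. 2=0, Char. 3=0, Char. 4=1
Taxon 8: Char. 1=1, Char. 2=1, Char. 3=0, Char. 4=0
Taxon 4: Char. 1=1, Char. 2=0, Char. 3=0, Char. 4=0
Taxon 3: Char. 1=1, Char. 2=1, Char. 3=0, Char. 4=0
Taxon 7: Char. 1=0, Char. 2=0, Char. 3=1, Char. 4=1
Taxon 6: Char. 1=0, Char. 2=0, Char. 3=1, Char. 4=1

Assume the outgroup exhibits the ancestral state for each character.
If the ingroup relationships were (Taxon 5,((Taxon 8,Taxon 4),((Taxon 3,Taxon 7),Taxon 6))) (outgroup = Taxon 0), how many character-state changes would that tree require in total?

Map each character onto (Taxon 5,((Taxon 8,Taxon 4),((Taxon 3,Taxon 7),Taxon 6))) (rooted by Taxon 0) and count the minimum state changes it requires (Fitch parsimony):
Char. 1: 3; Char. 2: 2; Char. 3: 2; Char. 4: 2.
Total tree length = 9.

9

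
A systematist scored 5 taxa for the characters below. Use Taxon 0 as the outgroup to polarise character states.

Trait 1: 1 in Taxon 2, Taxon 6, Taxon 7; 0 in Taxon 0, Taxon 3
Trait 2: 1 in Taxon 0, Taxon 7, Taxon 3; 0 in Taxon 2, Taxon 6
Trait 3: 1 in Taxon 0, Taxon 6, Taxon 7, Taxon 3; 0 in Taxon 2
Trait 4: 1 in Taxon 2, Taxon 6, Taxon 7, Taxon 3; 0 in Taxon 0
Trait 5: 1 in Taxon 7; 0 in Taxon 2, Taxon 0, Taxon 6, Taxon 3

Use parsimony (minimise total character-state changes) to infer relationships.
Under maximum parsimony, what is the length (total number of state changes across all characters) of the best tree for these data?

Character polarity is set by the outgroup: the derived state is whichever differs from the outgroup's state, so for Trait 2, Trait 3 the derived state is '0', and for the remaining characters it is '1'.
Trait 1 (derived state '1') is shared by Taxon 2, Taxon 6, and Taxon 7 — a synapomorphy uniting that clade.
Trait 2 (derived state '0') is shared by Taxon 2 and Taxon 6 — a synapomorphy uniting that clade.
Trait 3 (derived state '0') is unique to Taxon 2 (autapomorphy; uninformative for grouping).
Trait 4 (derived state '1') is shared by all ingroup taxa — unites the whole ingroup.
Trait 5: derived state '1' in Taxon 7 only — an autapomorphy, so it tells us nothing about relationships among taxa.
Most parsimonious ingroup topology: (((Taxon 2,Taxon 6),Taxon 7),Taxon 3).
Changes per character on this tree: Trait 1: 1; Trait 2: 1; Trait 3: 1; Trait 4: 1; Trait 5: 1.
Total = 5.

5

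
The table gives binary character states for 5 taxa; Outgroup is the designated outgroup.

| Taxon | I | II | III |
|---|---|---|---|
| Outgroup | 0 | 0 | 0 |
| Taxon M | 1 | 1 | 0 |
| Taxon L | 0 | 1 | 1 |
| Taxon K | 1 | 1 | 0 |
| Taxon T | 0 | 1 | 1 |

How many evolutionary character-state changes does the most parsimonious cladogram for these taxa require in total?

3

The outgroup has state '0' for every character, so '1' is the derived state throughout.
I (derived state '1') is shared by Taxon K and Taxon M — a synapomorphy uniting that clade.
II (derived state '1') is shared by all ingroup taxa — unites the whole ingroup.
III: derived state '1' in Taxon L and Taxon T only — synapomorphy for {Taxon L, Taxon T}.
Most parsimonious ingroup topology: ((Taxon M,Taxon K),(Taxon L,Taxon T)).
Changes per character on this tree: I: 1; II: 1; III: 1.
Total = 3.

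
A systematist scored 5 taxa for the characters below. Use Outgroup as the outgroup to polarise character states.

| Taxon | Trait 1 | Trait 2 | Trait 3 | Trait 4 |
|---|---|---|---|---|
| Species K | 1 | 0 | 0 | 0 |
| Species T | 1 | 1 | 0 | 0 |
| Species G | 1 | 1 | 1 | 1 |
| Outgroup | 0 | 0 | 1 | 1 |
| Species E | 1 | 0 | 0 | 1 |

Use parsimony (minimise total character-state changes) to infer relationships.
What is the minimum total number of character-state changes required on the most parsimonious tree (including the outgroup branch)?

5

Character polarity is set by the outgroup: the derived state is whichever differs from the outgroup's state, so for Trait 3, Trait 4 the derived state is '0', and for the remaining characters it is '1'.
All ingroup taxa share the derived state '1' for Trait 1; it defines the ingroup but does not resolve relationships within it.
Trait 2 (state '1') occurs in Species G and Species T but conflicts with the nesting implied by the other characters — most parsimoniously interpreted as homoplasy.
Trait 3 (derived state '0') is shared by Species E, Species K, and Species T — a synapomorphy uniting that clade.
Trait 4: derived state '0' in Species K and Species T only — synapomorphy for {Species K, Species T}.
Most parsimonious ingroup topology: ((Species E,(Species T,Species K)),Species G).
Changes per character on this tree: Trait 1: 1; Trait 2: 2; Trait 3: 1; Trait 4: 1.
Total = 5.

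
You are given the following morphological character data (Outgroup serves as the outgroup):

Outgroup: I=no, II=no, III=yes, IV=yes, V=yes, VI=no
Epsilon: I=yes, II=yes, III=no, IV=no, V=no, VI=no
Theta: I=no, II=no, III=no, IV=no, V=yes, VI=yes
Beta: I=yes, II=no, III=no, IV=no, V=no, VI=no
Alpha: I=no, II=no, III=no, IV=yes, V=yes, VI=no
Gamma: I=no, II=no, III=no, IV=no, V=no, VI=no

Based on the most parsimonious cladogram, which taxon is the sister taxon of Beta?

Epsilon

Character polarity is set by the outgroup: the derived state is whichever differs from the outgroup's state, so for III, IV, V the derived state is 'no', and for the remaining characters it is 'yes'.
Only Beta and Epsilon show the derived state 'yes' for I, supporting them as a clade.
II: derived state 'yes' in Epsilon only — an autapomorphy, so it tells us nothing about relationships among taxa.
All ingroup taxa share the derived state 'no' for III; it defines the ingroup but does not resolve relationships within it.
IV: derived state 'no' in Beta, Epsilon, Gamma, and Theta only — synapomorphy for {Beta, Epsilon, Gamma, Theta}.
Only Beta, Epsilon, and Gamma show the derived state 'no' for V, supporting them as a clade.
VI (derived state 'yes') is unique to Theta (autapomorphy; uninformative for grouping).
Most parsimonious ingroup topology: ((((Epsilon,Beta),Gamma),Theta),Alpha).
Beta and Epsilon form a cherry on this tree, so they are sister taxa.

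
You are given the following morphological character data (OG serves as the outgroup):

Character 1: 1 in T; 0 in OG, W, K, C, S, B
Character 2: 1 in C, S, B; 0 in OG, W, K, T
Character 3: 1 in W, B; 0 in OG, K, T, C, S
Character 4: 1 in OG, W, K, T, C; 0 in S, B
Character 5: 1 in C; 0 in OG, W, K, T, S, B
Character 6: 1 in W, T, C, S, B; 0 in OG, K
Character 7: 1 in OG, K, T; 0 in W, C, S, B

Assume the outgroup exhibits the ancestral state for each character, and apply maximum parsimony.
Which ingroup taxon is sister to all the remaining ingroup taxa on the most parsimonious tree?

K

Character polarity is set by the outgroup: the derived state is whichever differs from the outgroup's state, so for Character 4, Character 7 the derived state is '0', and for the remaining characters it is '1'.
Character 1: derived state '1' in T only — an autapomorphy, so it tells us nothing about relationships among taxa.
Only B, C, and S show the derived state '1' for Character 2, supporting them as a clade.
Character 3 groups B and W, which is incompatible with the clades supported by the remaining characters; treating it as convergent (homoplasy) costs fewer steps than any alternative tree.
Character 4 (derived state '0') is shared by B and S — a synapomorphy uniting that clade.
Character 5 (derived state '1') is unique to C (autapomorphy; uninformative for grouping).
Character 6: derived state '1' in B, C, S, T, and W only — synapomorphy for {B, C, S, T, W}.
Character 7: derived state '0' in B, C, S, and W only — synapomorphy for {B, C, S, W}.
Most parsimonious ingroup topology: (((W,(C,(S,B))),T),K).
K is sister to the clade containing all other ingroup taxa, so it is the earliest-diverging (most basal) ingroup lineage.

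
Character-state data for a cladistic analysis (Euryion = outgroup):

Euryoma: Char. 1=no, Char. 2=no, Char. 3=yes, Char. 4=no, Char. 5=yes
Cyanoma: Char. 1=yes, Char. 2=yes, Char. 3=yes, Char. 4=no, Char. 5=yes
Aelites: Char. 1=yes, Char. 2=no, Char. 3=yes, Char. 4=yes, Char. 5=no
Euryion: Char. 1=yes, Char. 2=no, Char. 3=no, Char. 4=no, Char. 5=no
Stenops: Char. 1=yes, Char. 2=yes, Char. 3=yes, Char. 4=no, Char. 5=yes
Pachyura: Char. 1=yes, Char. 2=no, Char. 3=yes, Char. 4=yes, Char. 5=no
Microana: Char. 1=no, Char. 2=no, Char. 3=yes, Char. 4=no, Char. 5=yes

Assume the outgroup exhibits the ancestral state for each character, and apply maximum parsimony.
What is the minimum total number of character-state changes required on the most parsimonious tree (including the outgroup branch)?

5

Character polarity is set by the outgroup: the derived state is whichever differs from the outgroup's state, so for Char. 1 the derived state is 'no', and for the remaining characters it is 'yes'.
Only Euryoma and Microana show the derived state 'no' for Char. 1, supporting them as a clade.
Char. 2: derived state 'yes' in Cyanoma and Stenops only — synapomorphy for {Cyanoma, Stenops}.
All ingroup taxa share the derived state 'yes' for Char. 3; it defines the ingroup but does not resolve relationships within it.
Char. 4 (derived state 'yes') is shared by Aelites and Pachyura — a synapomorphy uniting that clade.
Only Cyanoma, Euryoma, Microana, and Stenops show the derived state 'yes' for Char. 5, supporting them as a clade.
Most parsimonious ingroup topology: (((Cyanoma,Stenops),(Microana,Euryoma)),(Pachyura,Aelites)).
Changes per character on this tree: Char. 1: 1; Char. 2: 1; Char. 3: 1; Char. 4: 1; Char. 5: 1.
Total = 5.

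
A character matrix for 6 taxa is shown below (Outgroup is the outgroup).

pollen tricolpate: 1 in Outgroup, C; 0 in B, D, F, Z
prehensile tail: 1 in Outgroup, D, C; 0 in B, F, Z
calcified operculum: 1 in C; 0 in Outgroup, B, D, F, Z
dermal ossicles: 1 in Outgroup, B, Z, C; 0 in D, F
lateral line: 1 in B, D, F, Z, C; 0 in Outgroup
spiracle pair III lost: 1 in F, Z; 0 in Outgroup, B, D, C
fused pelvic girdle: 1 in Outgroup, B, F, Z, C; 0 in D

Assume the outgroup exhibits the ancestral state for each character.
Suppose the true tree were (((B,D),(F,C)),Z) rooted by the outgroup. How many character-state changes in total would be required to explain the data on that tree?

12

Map each character onto (((B,D),(F,C)),Z) (rooted by Outgroup) and count the minimum state changes it requires (Fitch parsimony):
pollen tricolpate: 2; prehensile tail: 3; calcified operculum: 1; dermal ossicles: 2; lateral line: 1; spiracle pair III lost: 2; fused pelvic girdle: 1.
Total tree length = 12.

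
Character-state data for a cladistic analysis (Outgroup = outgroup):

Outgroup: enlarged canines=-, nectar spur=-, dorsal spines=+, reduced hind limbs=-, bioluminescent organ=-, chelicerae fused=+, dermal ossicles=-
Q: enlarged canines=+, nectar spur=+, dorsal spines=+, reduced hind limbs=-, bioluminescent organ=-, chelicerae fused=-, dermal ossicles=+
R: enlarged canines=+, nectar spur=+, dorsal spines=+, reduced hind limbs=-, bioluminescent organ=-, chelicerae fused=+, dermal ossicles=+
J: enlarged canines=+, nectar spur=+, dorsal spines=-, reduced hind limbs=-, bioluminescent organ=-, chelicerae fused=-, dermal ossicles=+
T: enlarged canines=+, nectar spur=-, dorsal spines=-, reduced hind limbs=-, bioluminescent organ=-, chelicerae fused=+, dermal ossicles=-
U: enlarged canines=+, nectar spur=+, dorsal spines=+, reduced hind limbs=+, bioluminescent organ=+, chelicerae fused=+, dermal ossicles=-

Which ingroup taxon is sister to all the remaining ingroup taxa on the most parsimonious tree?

T

Character polarity is set by the outgroup: the derived state is whichever differs from the outgroup's state, so for dorsal spines, chelicerae fused the derived state is '-', and for the remaining characters it is '+'.
All ingroup taxa share the derived state '+' for enlarged canines; it defines the ingroup but does not resolve relationships within it.
nectar spur: derived state '+' in J, Q, R, and U only — synapomorphy for {J, Q, R, U}.
dorsal spines (state '-') occurs in J and T but conflicts with the nesting implied by the other characters — most parsimoniously interpreted as homoplasy.
reduced hind limbs (derived state '+') is unique to U (autapomorphy; uninformative for grouping).
bioluminescent organ (derived state '+') is unique to U (autapomorphy; uninformative for grouping).
Only J and Q show the derived state '-' for chelicerae fused, supporting them as a clade.
Only J, Q, and R show the derived state '+' for dermal ossicles, supporting them as a clade.
Most parsimonious ingroup topology: ((((Q,J),R),U),T).
T is sister to the clade containing all other ingroup taxa, so it is the earliest-diverging (most basal) ingroup lineage.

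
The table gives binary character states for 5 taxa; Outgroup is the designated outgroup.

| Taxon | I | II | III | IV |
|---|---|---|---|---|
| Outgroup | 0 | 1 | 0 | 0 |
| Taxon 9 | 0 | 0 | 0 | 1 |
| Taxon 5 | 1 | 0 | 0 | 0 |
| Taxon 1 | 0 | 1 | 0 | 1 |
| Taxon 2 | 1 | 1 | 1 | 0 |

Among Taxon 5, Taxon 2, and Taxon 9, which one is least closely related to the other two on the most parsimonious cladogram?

Character polarity is set by the outgroup: the derived state is whichever differs from the outgroup's state, so for II the derived state is '0', and for the remaining characters it is '1'.
I (derived state '1') is shared by Taxon 2 and Taxon 5 — a synapomorphy uniting that clade.
II groups Taxon 5 and Taxon 9, which is incompatible with the clades supported by the remaining characters; treating it as convergent (homoplasy) costs fewer steps than any alternative tree.
III: derived state '1' in Taxon 2 only — an autapomorphy, so it tells us nothing about relationships among taxa.
IV: derived state '1' in Taxon 1 and Taxon 9 only — synapomorphy for {Taxon 1, Taxon 9}.
Most parsimonious ingroup topology: ((Taxon 9,Taxon 1),(Taxon 5,Taxon 2)).
Taxon 5 and Taxon 2 share a more recent common ancestor with each other than either does with Taxon 9, so Taxon 9 is the least closely related of the three.

Taxon 9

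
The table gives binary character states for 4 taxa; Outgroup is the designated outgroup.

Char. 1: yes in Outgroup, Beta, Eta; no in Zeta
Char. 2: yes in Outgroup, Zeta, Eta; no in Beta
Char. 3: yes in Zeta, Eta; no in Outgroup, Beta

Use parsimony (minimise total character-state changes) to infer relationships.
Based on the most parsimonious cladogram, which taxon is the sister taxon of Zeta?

Character polarity is set by the outgroup: the derived state is whichever differs from the outgroup's state, so for Char. 1, Char. 2 the derived state is 'no', and for the remaining characters it is 'yes'.
Char. 1 (derived state 'no') is unique to Zeta (autapomorphy; uninformative for grouping).
Char. 2: derived state 'no' in Beta only — an autapomorphy, so it tells us nothing about relationships among taxa.
Only Eta and Zeta show the derived state 'yes' for Char. 3, supporting them as a clade.
Most parsimonious ingroup topology: ((Zeta,Eta),Beta).
Zeta and Eta form a cherry on this tree, so they are sister taxa.

Eta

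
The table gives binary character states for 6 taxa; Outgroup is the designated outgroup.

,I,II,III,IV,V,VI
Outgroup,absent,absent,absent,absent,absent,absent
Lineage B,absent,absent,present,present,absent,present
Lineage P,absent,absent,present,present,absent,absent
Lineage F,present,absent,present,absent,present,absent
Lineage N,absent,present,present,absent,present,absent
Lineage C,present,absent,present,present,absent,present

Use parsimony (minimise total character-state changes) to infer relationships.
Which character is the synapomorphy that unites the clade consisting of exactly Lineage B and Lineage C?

VI

The outgroup has state 'absent' for every character, so 'present' is the derived state throughout.
I (state 'present') occurs in Lineage C and Lineage F but conflicts with the nesting implied by the other characters — most parsimoniously interpreted as homoplasy.
II: derived state 'present' in Lineage N only — an autapomorphy, so it tells us nothing about relationships among taxa.
III (derived state 'present') is shared by all ingroup taxa — unites the whole ingroup.
IV (derived state 'present') is shared by Lineage B, Lineage C, and Lineage P — a synapomorphy uniting that clade.
Only Lineage F and Lineage N show the derived state 'present' for V, supporting them as a clade.
Only Lineage B and Lineage C show the derived state 'present' for VI, supporting them as a clade.
Most parsimonious ingroup topology: (((Lineage B,Lineage C),Lineage P),(Lineage F,Lineage N)).
The clade {Lineage B, Lineage C} is supported by VI: its derived state 'present' occurs in exactly those taxa and in no other taxon (including the outgroup).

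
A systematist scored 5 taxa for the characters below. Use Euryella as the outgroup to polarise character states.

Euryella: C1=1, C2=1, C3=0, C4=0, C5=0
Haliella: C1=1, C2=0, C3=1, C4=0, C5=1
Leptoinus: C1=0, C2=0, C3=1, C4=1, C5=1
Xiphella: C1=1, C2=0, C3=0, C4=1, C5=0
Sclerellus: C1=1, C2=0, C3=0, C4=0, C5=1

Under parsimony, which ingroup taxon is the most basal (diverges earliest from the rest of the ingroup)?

Character polarity is set by the outgroup: the derived state is whichever differs from the outgroup's state, so for C1, C2 the derived state is '0', and for the remaining characters it is '1'.
C1 (derived state '0') is unique to Leptoinus (autapomorphy; uninformative for grouping).
All ingroup taxa share the derived state '0' for C2; it defines the ingroup but does not resolve relationships within it.
C3: derived state '1' in Haliella and Leptoinus only — synapomorphy for {Haliella, Leptoinus}.
C4 groups Leptoinus and Xiphella, which is incompatible with the clades supported by the remaining characters; treating it as convergent (homoplasy) costs fewer steps than any alternative tree.
C5: derived state '1' in Haliella, Leptoinus, and Sclerellus only — synapomorphy for {Haliella, Leptoinus, Sclerellus}.
Most parsimonious ingroup topology: (((Haliella,Leptoinus),Sclerellus),Xiphella).
Xiphella is sister to the clade containing all other ingroup taxa, so it is the earliest-diverging (most basal) ingroup lineage.

Xiphella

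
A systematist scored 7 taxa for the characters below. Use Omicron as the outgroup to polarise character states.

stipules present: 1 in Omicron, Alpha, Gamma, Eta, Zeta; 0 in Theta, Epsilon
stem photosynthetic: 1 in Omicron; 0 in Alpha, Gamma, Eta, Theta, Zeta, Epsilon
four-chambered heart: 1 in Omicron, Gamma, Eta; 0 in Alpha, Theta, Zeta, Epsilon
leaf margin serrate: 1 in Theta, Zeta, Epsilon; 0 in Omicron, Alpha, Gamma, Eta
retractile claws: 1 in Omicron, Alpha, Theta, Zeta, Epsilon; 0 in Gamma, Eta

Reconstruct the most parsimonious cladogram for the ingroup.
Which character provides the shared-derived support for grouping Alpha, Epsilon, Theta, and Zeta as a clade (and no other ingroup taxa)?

Character polarity is set by the outgroup: the derived state is whichever differs from the outgroup's state, so for stipules present, stem photosynthetic, four-chambered heart, retractile claws the derived state is '0', and for the remaining characters it is '1'.
Only Epsilon and Theta show the derived state '0' for stipules present, supporting them as a clade.
All ingroup taxa share the derived state '0' for stem photosynthetic; it defines the ingroup but does not resolve relationships within it.
four-chambered heart: derived state '0' in Alpha, Epsilon, Theta, and Zeta only — synapomorphy for {Alpha, Epsilon, Theta, Zeta}.
Only Epsilon, Theta, and Zeta show the derived state '1' for leaf margin serrate, supporting them as a clade.
retractile claws (derived state '0') is shared by Eta and Gamma — a synapomorphy uniting that clade.
Most parsimonious ingroup topology: ((Alpha,((Theta,Epsilon),Zeta)),(Gamma,Eta)).
The clade {Alpha, Epsilon, Theta, Zeta} is supported by four-chambered heart: its derived state '0' occurs in exactly those taxa and in no other taxon (including the outgroup).

four-chambered heart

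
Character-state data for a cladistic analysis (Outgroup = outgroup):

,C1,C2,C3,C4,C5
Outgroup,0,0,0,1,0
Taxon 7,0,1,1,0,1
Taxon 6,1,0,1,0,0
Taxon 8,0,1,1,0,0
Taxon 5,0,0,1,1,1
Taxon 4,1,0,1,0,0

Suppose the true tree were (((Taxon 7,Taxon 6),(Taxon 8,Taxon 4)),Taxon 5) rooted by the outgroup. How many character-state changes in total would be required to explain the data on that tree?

8

Map each character onto (((Taxon 7,Taxon 6),(Taxon 8,Taxon 4)),Taxon 5) (rooted by Outgroup) and count the minimum state changes it requires (Fitch parsimony):
C1: 2; C2: 2; C3: 1; C4: 1; C5: 2.
Total tree length = 8.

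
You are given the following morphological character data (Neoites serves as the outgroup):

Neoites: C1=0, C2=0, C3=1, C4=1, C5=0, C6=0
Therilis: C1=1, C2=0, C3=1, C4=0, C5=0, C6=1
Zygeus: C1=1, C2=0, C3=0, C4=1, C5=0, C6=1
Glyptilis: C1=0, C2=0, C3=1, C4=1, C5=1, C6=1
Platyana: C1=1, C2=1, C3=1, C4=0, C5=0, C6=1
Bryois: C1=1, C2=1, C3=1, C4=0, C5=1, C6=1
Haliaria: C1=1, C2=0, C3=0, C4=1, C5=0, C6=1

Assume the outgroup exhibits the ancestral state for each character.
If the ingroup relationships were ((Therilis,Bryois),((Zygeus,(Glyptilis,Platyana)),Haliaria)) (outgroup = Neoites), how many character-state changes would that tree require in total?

11

Map each character onto ((Therilis,Bryois),((Zygeus,(Glyptilis,Platyana)),Haliaria)) (rooted by Neoites) and count the minimum state changes it requires (Fitch parsimony):
C1: 2; C2: 2; C3: 2; C4: 2; C5: 2; C6: 1.
Total tree length = 11.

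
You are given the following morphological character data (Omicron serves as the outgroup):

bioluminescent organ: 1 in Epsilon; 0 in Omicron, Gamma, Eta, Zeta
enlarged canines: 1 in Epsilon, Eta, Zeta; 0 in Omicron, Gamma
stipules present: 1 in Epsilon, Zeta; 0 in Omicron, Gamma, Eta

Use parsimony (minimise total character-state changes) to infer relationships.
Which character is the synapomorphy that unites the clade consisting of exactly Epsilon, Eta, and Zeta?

The outgroup has state '0' for every character, so '1' is the derived state throughout.
bioluminescent organ: derived state '1' in Epsilon only — an autapomorphy, so it tells us nothing about relationships among taxa.
enlarged canines (derived state '1') is shared by Epsilon, Eta, and Zeta — a synapomorphy uniting that clade.
stipules present: derived state '1' in Epsilon and Zeta only — synapomorphy for {Epsilon, Zeta}.
Most parsimonious ingroup topology: (Gamma,((Epsilon,Zeta),Eta)).
The clade {Epsilon, Eta, Zeta} is supported by enlarged canines: its derived state '1' occurs in exactly those taxa and in no other taxon (including the outgroup).

enlarged canines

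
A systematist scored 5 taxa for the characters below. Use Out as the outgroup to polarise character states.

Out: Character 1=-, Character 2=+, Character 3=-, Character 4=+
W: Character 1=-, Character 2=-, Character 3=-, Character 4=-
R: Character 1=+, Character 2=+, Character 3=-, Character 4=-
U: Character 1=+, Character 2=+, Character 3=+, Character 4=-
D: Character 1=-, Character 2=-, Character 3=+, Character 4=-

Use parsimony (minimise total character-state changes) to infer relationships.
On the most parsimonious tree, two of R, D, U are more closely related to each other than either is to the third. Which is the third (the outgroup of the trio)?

D

Character polarity is set by the outgroup: the derived state is whichever differs from the outgroup's state, so for Character 2, Character 4 the derived state is '-', and for the remaining characters it is '+'.
Character 1: derived state '+' in R and U only — synapomorphy for {R, U}.
Only D and W show the derived state '-' for Character 2, supporting them as a clade.
Character 3 groups D and U, which is incompatible with the clades supported by the remaining characters; treating it as convergent (homoplasy) costs fewer steps than any alternative tree.
All ingroup taxa share the derived state '-' for Character 4; it defines the ingroup but does not resolve relationships within it.
Most parsimonious ingroup topology: ((W,D),(R,U)).
R and U share a more recent common ancestor with each other than either does with D, so D is the least closely related of the three.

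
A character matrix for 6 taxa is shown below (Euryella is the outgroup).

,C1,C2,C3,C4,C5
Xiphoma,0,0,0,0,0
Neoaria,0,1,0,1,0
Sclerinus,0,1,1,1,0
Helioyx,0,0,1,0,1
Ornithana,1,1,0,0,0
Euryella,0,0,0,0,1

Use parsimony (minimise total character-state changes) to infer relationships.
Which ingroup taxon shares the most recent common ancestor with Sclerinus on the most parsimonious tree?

Character polarity is set by the outgroup: the derived state is whichever differs from the outgroup's state, so for C5 the derived state is '0', and for the remaining characters it is '1'.
C1 (derived state '1') is unique to Ornithana (autapomorphy; uninformative for grouping).
Only Neoaria, Ornithana, and Sclerinus show the derived state '1' for C2, supporting them as a clade.
C3 groups Helioyx and Sclerinus, which is incompatible with the clades supported by the remaining characters; treating it as convergent (homoplasy) costs fewer steps than any alternative tree.
Only Neoaria and Sclerinus show the derived state '1' for C4, supporting them as a clade.
C5: derived state '0' in Neoaria, Ornithana, Sclerinus, and Xiphoma only — synapomorphy for {Neoaria, Ornithana, Sclerinus, Xiphoma}.
Most parsimonious ingroup topology: ((((Sclerinus,Neoaria),Ornithana),Xiphoma),Helioyx).
Sclerinus and Neoaria form a cherry on this tree, so they are sister taxa.

Neoaria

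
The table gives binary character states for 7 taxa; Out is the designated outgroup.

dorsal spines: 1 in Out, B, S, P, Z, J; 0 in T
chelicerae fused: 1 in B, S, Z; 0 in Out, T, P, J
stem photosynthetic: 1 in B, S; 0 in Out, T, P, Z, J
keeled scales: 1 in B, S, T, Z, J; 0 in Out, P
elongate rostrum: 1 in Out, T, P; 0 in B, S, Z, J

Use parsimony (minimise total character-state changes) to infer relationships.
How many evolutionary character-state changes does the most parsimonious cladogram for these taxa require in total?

Character polarity is set by the outgroup: the derived state is whichever differs from the outgroup's state, so for dorsal spines, elongate rostrum the derived state is '0', and for the remaining characters it is '1'.
dorsal spines (derived state '0') is unique to T (autapomorphy; uninformative for grouping).
chelicerae fused (derived state '1') is shared by B, S, and Z — a synapomorphy uniting that clade.
stem photosynthetic: derived state '1' in B and S only — synapomorphy for {B, S}.
Only B, J, S, T, and Z show the derived state '1' for keeled scales, supporting them as a clade.
Only B, J, S, and Z show the derived state '0' for elongate rostrum, supporting them as a clade.
Most parsimonious ingroup topology: (((((B,S),Z),J),T),P).
Changes per character on this tree: dorsal spines: 1; chelicerae fused: 1; stem photosynthetic: 1; keeled scales: 1; elongate rostrum: 1.
Total = 5.

5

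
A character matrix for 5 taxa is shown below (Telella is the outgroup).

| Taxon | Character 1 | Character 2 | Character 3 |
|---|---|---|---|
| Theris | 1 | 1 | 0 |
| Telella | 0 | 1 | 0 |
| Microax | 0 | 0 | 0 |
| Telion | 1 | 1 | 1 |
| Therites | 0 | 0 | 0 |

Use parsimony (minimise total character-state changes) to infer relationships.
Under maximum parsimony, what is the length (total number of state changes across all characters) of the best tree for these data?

Character polarity is set by the outgroup: the derived state is whichever differs from the outgroup's state, so for Character 2 the derived state is '0', and for the remaining characters it is '1'.
Character 1: derived state '1' in Telion and Theris only — synapomorphy for {Telion, Theris}.
Character 2: derived state '0' in Microax and Therites only — synapomorphy for {Microax, Therites}.
Character 3 (derived state '1') is unique to Telion (autapomorphy; uninformative for grouping).
Most parsimonious ingroup topology: ((Telion,Theris),(Microax,Therites)).
Changes per character on this tree: Character 1: 1; Character 2: 1; Character 3: 1.
Total = 3.

3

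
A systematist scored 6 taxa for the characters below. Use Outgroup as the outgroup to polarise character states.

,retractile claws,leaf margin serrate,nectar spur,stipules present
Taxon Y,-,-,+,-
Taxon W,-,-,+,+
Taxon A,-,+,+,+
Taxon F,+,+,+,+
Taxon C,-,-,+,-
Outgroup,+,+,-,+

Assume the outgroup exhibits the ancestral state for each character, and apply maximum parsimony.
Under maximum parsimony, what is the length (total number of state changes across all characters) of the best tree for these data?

4

Character polarity is set by the outgroup: the derived state is whichever differs from the outgroup's state, so for retractile claws, leaf margin serrate, stipules present the derived state is '-', and for the remaining characters it is '+'.
Only Taxon A, Taxon C, Taxon W, and Taxon Y show the derived state '-' for retractile claws, supporting them as a clade.
leaf margin serrate: derived state '-' in Taxon C, Taxon W, and Taxon Y only — synapomorphy for {Taxon C, Taxon W, Taxon Y}.
All ingroup taxa share the derived state '+' for nectar spur; it defines the ingroup but does not resolve relationships within it.
stipules present: derived state '-' in Taxon C and Taxon Y only — synapomorphy for {Taxon C, Taxon Y}.
Most parsimonious ingroup topology: ((((Taxon C,Taxon Y),Taxon W),Taxon A),Taxon F).
Changes per character on this tree: retractile claws: 1; leaf margin serrate: 1; nectar spur: 1; stipules present: 1.
Total = 4.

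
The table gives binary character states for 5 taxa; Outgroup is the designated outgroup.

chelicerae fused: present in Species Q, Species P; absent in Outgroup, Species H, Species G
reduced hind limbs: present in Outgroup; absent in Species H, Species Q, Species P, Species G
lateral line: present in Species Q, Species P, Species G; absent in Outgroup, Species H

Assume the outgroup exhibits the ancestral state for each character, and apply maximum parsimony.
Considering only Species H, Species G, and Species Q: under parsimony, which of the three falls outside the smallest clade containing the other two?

Character polarity is set by the outgroup: the derived state is whichever differs from the outgroup's state, so for reduced hind limbs the derived state is 'absent', and for the remaining characters it is 'present'.
chelicerae fused: derived state 'present' in Species P and Species Q only — synapomorphy for {Species P, Species Q}.
All ingroup taxa share the derived state 'absent' for reduced hind limbs; it defines the ingroup but does not resolve relationships within it.
Only Species G, Species P, and Species Q show the derived state 'present' for lateral line, supporting them as a clade.
Most parsimonious ingroup topology: (Species H,((Species Q,Species P),Species G)).
Species G and Species Q share a more recent common ancestor with each other than either does with Species H, so Species H is the least closely related of the three.

Species H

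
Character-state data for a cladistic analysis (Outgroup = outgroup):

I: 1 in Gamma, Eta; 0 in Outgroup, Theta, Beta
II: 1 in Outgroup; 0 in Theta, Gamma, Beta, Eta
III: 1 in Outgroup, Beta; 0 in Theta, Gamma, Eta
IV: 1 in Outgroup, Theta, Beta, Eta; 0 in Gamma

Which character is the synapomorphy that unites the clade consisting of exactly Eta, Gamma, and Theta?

III

Character polarity is set by the outgroup: the derived state is whichever differs from the outgroup's state, so for II, III, IV the derived state is '0', and for the remaining characters it is '1'.
I (derived state '1') is shared by Eta and Gamma — a synapomorphy uniting that clade.
II (derived state '0') is shared by all ingroup taxa — unites the whole ingroup.
III: derived state '0' in Eta, Gamma, and Theta only — synapomorphy for {Eta, Gamma, Theta}.
IV (derived state '0') is unique to Gamma (autapomorphy; uninformative for grouping).
Most parsimonious ingroup topology: ((Theta,(Gamma,Eta)),Beta).
The clade {Eta, Gamma, Theta} is supported by III: its derived state '0' occurs in exactly those taxa and in no other taxon (including the outgroup).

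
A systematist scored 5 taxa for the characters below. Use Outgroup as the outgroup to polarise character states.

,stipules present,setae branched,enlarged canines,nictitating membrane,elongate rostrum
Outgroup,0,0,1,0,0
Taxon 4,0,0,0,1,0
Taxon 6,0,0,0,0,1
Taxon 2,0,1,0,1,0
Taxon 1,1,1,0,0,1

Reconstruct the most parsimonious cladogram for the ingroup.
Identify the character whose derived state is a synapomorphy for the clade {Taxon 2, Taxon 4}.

Character polarity is set by the outgroup: the derived state is whichever differs from the outgroup's state, so for enlarged canines the derived state is '0', and for the remaining characters it is '1'.
stipules present (derived state '1') is unique to Taxon 1 (autapomorphy; uninformative for grouping).
setae branched (state '1') occurs in Taxon 1 and Taxon 2 but conflicts with the nesting implied by the other characters — most parsimoniously interpreted as homoplasy.
enlarged canines (derived state '0') is shared by all ingroup taxa — unites the whole ingroup.
Only Taxon 2 and Taxon 4 show the derived state '1' for nictitating membrane, supporting them as a clade.
Only Taxon 1 and Taxon 6 show the derived state '1' for elongate rostrum, supporting them as a clade.
Most parsimonious ingroup topology: ((Taxon 4,Taxon 2),(Taxon 6,Taxon 1)).
The clade {Taxon 2, Taxon 4} is supported by nictitating membrane: its derived state '1' occurs in exactly those taxa and in no other taxon (including the outgroup).

nictitating membrane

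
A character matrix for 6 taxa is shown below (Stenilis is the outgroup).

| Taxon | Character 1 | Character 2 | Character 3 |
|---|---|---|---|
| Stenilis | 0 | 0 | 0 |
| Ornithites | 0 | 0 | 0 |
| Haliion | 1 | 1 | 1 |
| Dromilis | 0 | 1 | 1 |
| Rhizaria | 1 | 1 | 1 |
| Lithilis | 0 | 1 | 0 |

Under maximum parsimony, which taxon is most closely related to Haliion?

Rhizaria

The outgroup has state '0' for every character, so '1' is the derived state throughout.
Only Haliion and Rhizaria show the derived state '1' for Character 1, supporting them as a clade.
Character 2 (derived state '1') is shared by Dromilis, Haliion, Lithilis, and Rhizaria — a synapomorphy uniting that clade.
Character 3 (derived state '1') is shared by Dromilis, Haliion, and Rhizaria — a synapomorphy uniting that clade.
Most parsimonious ingroup topology: (Ornithites,(((Haliion,Rhizaria),Dromilis),Lithilis)).
Haliion and Rhizaria form a cherry on this tree, so they are sister taxa.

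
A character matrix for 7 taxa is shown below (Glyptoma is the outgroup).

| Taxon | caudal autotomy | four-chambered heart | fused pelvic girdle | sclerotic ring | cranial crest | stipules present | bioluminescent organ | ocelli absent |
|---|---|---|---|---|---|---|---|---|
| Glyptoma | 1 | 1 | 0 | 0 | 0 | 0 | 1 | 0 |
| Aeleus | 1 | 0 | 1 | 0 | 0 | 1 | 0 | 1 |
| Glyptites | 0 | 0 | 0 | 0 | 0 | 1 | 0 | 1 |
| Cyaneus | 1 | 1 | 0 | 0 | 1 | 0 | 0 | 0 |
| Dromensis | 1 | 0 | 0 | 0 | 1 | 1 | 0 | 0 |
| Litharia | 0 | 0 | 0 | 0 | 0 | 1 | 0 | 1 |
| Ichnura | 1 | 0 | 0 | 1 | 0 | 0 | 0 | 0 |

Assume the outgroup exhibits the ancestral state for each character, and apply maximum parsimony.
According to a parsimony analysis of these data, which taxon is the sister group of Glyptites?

Litharia

Character polarity is set by the outgroup: the derived state is whichever differs from the outgroup's state, so for caudal autotomy, four-chambered heart, bioluminescent organ the derived state is '0', and for the remaining characters it is '1'.
Only Glyptites and Litharia show the derived state '0' for caudal autotomy, supporting them as a clade.
four-chambered heart (derived state '0') is shared by Aeleus, Dromensis, Glyptites, Ichnura, and Litharia — a synapomorphy uniting that clade.
fused pelvic girdle (derived state '1') is unique to Aeleus (autapomorphy; uninformative for grouping).
sclerotic ring: derived state '1' in Ichnura only — an autapomorphy, so it tells us nothing about relationships among taxa.
cranial crest groups Cyaneus and Dromensis, which is incompatible with the clades supported by the remaining characters; treating it as convergent (homoplasy) costs fewer steps than any alternative tree.
stipules present (derived state '1') is shared by Aeleus, Dromensis, Glyptites, and Litharia — a synapomorphy uniting that clade.
bioluminescent organ (derived state '0') is shared by all ingroup taxa — unites the whole ingroup.
ocelli absent (derived state '1') is shared by Aeleus, Glyptites, and Litharia — a synapomorphy uniting that clade.
Most parsimonious ingroup topology: ((((Aeleus,(Glyptites,Litharia)),Dromensis),Ichnura),Cyaneus).
Glyptites and Litharia form a cherry on this tree, so they are sister taxa.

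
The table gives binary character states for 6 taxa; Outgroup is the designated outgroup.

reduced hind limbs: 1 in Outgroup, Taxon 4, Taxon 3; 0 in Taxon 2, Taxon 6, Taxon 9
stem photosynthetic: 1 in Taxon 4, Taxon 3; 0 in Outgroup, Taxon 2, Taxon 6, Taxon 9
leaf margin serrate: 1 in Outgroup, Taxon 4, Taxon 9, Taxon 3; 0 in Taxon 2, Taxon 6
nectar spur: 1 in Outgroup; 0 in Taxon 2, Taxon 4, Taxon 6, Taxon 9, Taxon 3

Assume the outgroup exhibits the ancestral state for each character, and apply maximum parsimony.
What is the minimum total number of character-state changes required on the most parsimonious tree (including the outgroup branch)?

Character polarity is set by the outgroup: the derived state is whichever differs from the outgroup's state, so for reduced hind limbs, leaf margin serrate, nectar spur the derived state is '0', and for the remaining characters it is '1'.
reduced hind limbs (derived state '0') is shared by Taxon 2, Taxon 6, and Taxon 9 — a synapomorphy uniting that clade.
stem photosynthetic (derived state '1') is shared by Taxon 3 and Taxon 4 — a synapomorphy uniting that clade.
Only Taxon 2 and Taxon 6 show the derived state '0' for leaf margin serrate, supporting them as a clade.
All ingroup taxa share the derived state '0' for nectar spur; it defines the ingroup but does not resolve relationships within it.
Most parsimonious ingroup topology: (((Taxon 2,Taxon 6),Taxon 9),(Taxon 4,Taxon 3)).
Changes per character on this tree: reduced hind limbs: 1; stem photosynthetic: 1; leaf margin serrate: 1; nectar spur: 1.
Total = 4.

4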